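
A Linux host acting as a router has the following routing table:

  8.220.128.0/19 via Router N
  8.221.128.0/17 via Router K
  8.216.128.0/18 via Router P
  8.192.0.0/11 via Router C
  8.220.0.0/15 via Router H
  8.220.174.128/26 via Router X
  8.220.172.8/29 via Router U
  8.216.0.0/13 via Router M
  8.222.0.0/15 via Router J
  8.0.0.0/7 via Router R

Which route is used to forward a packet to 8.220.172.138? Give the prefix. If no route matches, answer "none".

8.220.0.0/15

Entries matching 8.220.172.138:
  8.0.0.0/7 (8.0.0.0 - 9.255.255.255)
  8.192.0.0/11 (8.192.0.0 - 8.223.255.255)
  8.216.0.0/13 (8.216.0.0 - 8.223.255.255)
  8.220.0.0/15 (8.220.0.0 - 8.221.255.255)
Most specific is 8.220.0.0/15.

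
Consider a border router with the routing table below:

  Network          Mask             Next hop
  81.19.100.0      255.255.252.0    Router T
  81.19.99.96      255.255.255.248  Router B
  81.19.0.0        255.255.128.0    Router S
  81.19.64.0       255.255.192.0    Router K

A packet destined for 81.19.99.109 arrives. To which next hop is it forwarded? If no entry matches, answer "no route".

Router K

Routes whose prefix contains 81.19.99.109:
  81.19.0.0/17 (81.19.0.0 - 81.19.127.255) -> Router S
  81.19.64.0/18 (81.19.64.0 - 81.19.127.255) -> Router K
More-specific entries that do NOT match:
  81.19.99.96/29 (81.19.99.96 - 81.19.99.103) does not contain 81.19.99.109
  81.19.100.0/22 (81.19.100.0 - 81.19.103.255) does not contain 81.19.99.109
Longest matching prefix is /18 -> next hop Router K.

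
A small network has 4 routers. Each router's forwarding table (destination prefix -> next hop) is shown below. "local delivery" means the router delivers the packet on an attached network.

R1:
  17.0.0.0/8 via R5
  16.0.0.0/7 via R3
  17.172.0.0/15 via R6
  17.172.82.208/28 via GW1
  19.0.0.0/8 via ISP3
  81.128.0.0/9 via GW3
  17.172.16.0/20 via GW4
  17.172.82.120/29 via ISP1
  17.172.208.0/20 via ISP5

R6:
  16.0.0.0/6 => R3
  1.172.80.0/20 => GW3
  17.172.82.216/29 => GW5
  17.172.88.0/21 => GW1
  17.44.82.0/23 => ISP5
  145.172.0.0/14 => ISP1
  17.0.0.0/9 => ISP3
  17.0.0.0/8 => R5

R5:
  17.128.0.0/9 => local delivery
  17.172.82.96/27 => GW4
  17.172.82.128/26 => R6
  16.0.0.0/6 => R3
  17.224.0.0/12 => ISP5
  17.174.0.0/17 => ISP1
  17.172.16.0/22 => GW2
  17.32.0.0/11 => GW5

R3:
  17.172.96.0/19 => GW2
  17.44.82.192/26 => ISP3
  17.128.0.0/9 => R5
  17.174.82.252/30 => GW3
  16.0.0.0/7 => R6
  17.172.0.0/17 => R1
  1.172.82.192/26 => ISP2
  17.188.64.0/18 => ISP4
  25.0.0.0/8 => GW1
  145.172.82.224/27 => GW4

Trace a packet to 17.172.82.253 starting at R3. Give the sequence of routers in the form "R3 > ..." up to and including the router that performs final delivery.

At R3: longest match for 17.172.82.253 is 17.172.0.0/17 -> R1
At R1: longest match for 17.172.82.253 is 17.172.0.0/15 -> R6
At R6: longest match for 17.172.82.253 is 17.0.0.0/8 -> R5
At R5: longest match for 17.172.82.253 is 17.128.0.0/9 -> local delivery

R3 > R1 > R6 > R5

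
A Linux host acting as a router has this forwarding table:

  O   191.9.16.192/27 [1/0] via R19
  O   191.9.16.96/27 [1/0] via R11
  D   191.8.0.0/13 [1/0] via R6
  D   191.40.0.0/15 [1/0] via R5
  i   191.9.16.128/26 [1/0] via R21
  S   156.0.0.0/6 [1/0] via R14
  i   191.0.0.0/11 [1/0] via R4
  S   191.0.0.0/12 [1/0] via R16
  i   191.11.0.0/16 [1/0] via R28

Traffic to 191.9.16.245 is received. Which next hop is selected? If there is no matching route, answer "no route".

R6

Routes whose prefix contains 191.9.16.245:
  191.0.0.0/11 (191.0.0.0 - 191.31.255.255) -> R4
  191.0.0.0/12 (191.0.0.0 - 191.15.255.255) -> R16
  191.8.0.0/13 (191.8.0.0 - 191.15.255.255) -> R6
More-specific entries that do NOT match:
  191.9.16.192/27 (191.9.16.192 - 191.9.16.223) does not contain 191.9.16.245
  191.9.16.96/27 (191.9.16.96 - 191.9.16.127) does not contain 191.9.16.245
  191.9.16.128/26 (191.9.16.128 - 191.9.16.191) does not contain 191.9.16.245
  191.11.0.0/16 (191.11.0.0 - 191.11.255.255) does not contain 191.9.16.245
  191.40.0.0/15 (191.40.0.0 - 191.41.255.255) does not contain 191.9.16.245
Longest matching prefix is /13 -> next hop R6.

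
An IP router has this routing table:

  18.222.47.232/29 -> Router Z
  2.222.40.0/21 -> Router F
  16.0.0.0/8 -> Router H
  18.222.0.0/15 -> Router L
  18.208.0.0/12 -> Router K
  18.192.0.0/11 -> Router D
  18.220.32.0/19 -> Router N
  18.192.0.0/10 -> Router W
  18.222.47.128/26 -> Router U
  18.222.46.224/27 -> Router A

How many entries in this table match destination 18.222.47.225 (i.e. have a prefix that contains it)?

Prefixes containing 18.222.47.225:
  18.192.0.0/10 (18.192.0.0 - 18.255.255.255)
  18.192.0.0/11 (18.192.0.0 - 18.223.255.255)
  18.208.0.0/12 (18.208.0.0 - 18.223.255.255)
  18.222.0.0/15 (18.222.0.0 - 18.223.255.255)
Total matching entries: 4.

4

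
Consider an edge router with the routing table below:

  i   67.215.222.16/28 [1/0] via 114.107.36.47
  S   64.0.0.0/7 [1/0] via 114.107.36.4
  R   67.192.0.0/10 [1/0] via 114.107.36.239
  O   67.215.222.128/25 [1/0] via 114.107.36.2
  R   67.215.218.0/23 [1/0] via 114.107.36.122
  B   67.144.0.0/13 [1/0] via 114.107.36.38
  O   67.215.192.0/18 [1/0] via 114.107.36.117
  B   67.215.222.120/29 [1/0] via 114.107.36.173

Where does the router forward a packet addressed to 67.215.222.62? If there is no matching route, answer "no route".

Routes whose prefix contains 67.215.222.62:
  67.192.0.0/10 (67.192.0.0 - 67.255.255.255) -> 114.107.36.239
  67.215.192.0/18 (67.215.192.0 - 67.215.255.255) -> 114.107.36.117
More-specific entries that do NOT match:
  67.215.222.120/29 (67.215.222.120 - 67.215.222.127) does not contain 67.215.222.62
  67.215.222.16/28 (67.215.222.16 - 67.215.222.31) does not contain 67.215.222.62
  67.215.222.128/25 (67.215.222.128 - 67.215.222.255) does not contain 67.215.222.62
  67.215.218.0/23 (67.215.218.0 - 67.215.219.255) does not contain 67.215.222.62
Longest matching prefix is /18 -> next hop 114.107.36.117.

114.107.36.117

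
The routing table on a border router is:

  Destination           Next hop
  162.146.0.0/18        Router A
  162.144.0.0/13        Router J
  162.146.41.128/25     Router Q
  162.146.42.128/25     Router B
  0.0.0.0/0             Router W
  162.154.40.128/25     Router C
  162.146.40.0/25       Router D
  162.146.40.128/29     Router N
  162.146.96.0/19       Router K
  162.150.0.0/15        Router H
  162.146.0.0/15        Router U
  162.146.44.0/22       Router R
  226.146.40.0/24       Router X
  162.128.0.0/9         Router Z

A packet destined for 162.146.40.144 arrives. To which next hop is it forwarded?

Router A

Routes whose prefix contains 162.146.40.144:
  0.0.0.0/0 (default, matches everything) -> Router W
  162.128.0.0/9 (162.128.0.0 - 162.255.255.255) -> Router Z
  162.144.0.0/13 (162.144.0.0 - 162.151.255.255) -> Router J
  162.146.0.0/15 (162.146.0.0 - 162.147.255.255) -> Router U
  162.146.0.0/18 (162.146.0.0 - 162.146.63.255) -> Router A
More-specific entries that do NOT match:
  162.146.40.128/29 (162.146.40.128 - 162.146.40.135) does not contain 162.146.40.144
  162.146.41.128/25 (162.146.41.128 - 162.146.41.255) does not contain 162.146.40.144
  162.146.42.128/25 (162.146.42.128 - 162.146.42.255) does not contain 162.146.40.144
  162.154.40.128/25 (162.154.40.128 - 162.154.40.255) does not contain 162.146.40.144
  162.146.40.0/25 (162.146.40.0 - 162.146.40.127) does not contain 162.146.40.144
  226.146.40.0/24 (226.146.40.0 - 226.146.40.255) does not contain 162.146.40.144
  162.146.44.0/22 (162.146.44.0 - 162.146.47.255) does not contain 162.146.40.144
  162.146.96.0/19 (162.146.96.0 - 162.146.127.255) does not contain 162.146.40.144
Longest matching prefix is /18 -> next hop Router A.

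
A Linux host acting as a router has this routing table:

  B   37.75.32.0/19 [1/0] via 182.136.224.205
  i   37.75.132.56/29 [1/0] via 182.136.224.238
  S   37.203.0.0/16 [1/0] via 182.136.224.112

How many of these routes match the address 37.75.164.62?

No listed prefix contains 37.75.164.62.
Total matching entries: 0.

0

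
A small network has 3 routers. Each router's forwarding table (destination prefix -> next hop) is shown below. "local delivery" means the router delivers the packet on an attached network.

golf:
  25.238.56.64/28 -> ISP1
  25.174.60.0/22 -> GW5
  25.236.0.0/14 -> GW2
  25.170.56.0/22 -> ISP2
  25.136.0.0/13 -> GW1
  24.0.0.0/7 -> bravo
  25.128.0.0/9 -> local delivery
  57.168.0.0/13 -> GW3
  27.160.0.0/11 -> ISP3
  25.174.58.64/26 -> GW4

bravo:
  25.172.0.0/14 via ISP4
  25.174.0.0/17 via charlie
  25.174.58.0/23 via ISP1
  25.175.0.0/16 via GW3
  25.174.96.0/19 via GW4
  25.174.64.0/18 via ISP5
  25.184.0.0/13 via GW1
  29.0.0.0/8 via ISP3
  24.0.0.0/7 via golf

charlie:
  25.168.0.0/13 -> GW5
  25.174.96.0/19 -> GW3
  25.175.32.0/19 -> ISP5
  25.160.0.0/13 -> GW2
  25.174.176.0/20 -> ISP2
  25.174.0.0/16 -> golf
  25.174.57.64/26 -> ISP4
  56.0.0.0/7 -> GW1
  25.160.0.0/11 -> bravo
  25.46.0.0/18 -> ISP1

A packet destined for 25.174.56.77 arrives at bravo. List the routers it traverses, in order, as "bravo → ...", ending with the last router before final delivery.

bravo → charlie → golf

At bravo: longest match for 25.174.56.77 is 25.174.0.0/17 -> charlie
At charlie: longest match for 25.174.56.77 is 25.174.0.0/16 -> golf
At golf: longest match for 25.174.56.77 is 25.128.0.0/9 -> local delivery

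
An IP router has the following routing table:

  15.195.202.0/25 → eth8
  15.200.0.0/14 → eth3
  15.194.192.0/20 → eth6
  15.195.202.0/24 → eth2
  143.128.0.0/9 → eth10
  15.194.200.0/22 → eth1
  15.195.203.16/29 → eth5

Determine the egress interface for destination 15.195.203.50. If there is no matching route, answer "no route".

no route

No entry's prefix contains 15.195.203.50; there is no default route.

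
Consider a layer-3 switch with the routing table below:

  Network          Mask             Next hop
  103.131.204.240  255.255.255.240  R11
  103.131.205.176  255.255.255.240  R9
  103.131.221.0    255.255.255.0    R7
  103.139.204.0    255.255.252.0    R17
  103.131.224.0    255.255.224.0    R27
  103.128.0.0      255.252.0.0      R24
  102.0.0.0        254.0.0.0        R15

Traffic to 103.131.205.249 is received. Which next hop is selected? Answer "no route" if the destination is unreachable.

Routes whose prefix contains 103.131.205.249:
  102.0.0.0/7 (102.0.0.0 - 103.255.255.255) -> R15
  103.128.0.0/14 (103.128.0.0 - 103.131.255.255) -> R24
More-specific entries that do NOT match:
  103.131.204.240/28 (103.131.204.240 - 103.131.204.255) does not contain 103.131.205.249
  103.131.205.176/28 (103.131.205.176 - 103.131.205.191) does not contain 103.131.205.249
  103.131.221.0/24 (103.131.221.0 - 103.131.221.255) does not contain 103.131.205.249
  103.139.204.0/22 (103.139.204.0 - 103.139.207.255) does not contain 103.131.205.249
  103.131.224.0/19 (103.131.224.0 - 103.131.255.255) does not contain 103.131.205.249
Longest matching prefix is /14 -> next hop R24.

R24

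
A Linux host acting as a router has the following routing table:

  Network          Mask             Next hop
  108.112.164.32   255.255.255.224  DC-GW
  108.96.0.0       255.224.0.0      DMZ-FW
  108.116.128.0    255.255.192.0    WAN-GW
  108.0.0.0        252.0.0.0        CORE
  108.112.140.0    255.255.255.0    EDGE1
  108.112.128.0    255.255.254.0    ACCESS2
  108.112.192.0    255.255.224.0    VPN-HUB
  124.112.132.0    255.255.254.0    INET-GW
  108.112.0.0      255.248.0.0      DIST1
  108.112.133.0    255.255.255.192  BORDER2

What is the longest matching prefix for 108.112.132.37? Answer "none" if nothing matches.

108.112.0.0/13

Entries matching 108.112.132.37:
  108.0.0.0/6 (108.0.0.0 - 111.255.255.255)
  108.96.0.0/11 (108.96.0.0 - 108.127.255.255)
  108.112.0.0/13 (108.112.0.0 - 108.119.255.255)
Most specific is 108.112.0.0/13.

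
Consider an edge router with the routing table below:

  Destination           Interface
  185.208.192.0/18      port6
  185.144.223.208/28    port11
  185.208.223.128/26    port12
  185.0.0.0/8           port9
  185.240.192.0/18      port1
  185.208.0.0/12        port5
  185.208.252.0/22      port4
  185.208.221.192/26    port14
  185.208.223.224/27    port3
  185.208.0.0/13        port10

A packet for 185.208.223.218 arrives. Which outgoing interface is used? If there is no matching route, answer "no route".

port6

Routes whose prefix contains 185.208.223.218:
  185.0.0.0/8 (185.0.0.0 - 185.255.255.255) -> port9
  185.208.0.0/12 (185.208.0.0 - 185.223.255.255) -> port5
  185.208.0.0/13 (185.208.0.0 - 185.215.255.255) -> port10
  185.208.192.0/18 (185.208.192.0 - 185.208.255.255) -> port6
More-specific entries that do NOT match:
  185.144.223.208/28 (185.144.223.208 - 185.144.223.223) does not contain 185.208.223.218
  185.208.223.224/27 (185.208.223.224 - 185.208.223.255) does not contain 185.208.223.218
  185.208.223.128/26 (185.208.223.128 - 185.208.223.191) does not contain 185.208.223.218
  185.208.221.192/26 (185.208.221.192 - 185.208.221.255) does not contain 185.208.223.218
  185.208.252.0/22 (185.208.252.0 - 185.208.255.255) does not contain 185.208.223.218
Longest matching prefix is /18 -> interface port6.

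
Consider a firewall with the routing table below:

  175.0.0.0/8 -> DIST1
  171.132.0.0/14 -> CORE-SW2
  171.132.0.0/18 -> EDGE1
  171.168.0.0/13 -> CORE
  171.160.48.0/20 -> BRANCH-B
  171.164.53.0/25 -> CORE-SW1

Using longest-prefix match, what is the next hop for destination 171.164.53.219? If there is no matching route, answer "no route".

No entry's prefix contains 171.164.53.219; there is no default route.

no route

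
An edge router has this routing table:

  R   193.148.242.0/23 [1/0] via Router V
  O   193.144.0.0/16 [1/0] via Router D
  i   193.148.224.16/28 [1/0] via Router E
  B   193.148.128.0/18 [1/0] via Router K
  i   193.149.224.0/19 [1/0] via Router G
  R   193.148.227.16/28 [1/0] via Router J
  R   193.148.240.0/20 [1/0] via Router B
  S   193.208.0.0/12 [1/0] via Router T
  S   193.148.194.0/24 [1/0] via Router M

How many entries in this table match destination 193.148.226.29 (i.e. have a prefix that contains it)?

0

No listed prefix contains 193.148.226.29.
Total matching entries: 0.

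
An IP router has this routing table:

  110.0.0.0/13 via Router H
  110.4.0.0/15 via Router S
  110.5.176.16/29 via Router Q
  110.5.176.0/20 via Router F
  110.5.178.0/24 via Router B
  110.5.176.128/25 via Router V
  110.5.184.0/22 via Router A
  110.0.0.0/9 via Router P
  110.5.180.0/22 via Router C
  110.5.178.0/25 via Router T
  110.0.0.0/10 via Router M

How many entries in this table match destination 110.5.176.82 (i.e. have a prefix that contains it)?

5

Prefixes containing 110.5.176.82:
  110.0.0.0/9 (110.0.0.0 - 110.127.255.255)
  110.0.0.0/10 (110.0.0.0 - 110.63.255.255)
  110.0.0.0/13 (110.0.0.0 - 110.7.255.255)
  110.4.0.0/15 (110.4.0.0 - 110.5.255.255)
  110.5.176.0/20 (110.5.176.0 - 110.5.191.255)
Total matching entries: 5.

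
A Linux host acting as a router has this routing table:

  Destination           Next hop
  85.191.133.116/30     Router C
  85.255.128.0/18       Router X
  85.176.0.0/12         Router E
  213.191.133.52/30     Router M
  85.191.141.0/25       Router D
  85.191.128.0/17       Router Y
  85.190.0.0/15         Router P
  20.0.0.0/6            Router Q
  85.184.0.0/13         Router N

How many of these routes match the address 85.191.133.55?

4

Prefixes containing 85.191.133.55:
  85.176.0.0/12 (85.176.0.0 - 85.191.255.255)
  85.184.0.0/13 (85.184.0.0 - 85.191.255.255)
  85.190.0.0/15 (85.190.0.0 - 85.191.255.255)
  85.191.128.0/17 (85.191.128.0 - 85.191.255.255)
Total matching entries: 4.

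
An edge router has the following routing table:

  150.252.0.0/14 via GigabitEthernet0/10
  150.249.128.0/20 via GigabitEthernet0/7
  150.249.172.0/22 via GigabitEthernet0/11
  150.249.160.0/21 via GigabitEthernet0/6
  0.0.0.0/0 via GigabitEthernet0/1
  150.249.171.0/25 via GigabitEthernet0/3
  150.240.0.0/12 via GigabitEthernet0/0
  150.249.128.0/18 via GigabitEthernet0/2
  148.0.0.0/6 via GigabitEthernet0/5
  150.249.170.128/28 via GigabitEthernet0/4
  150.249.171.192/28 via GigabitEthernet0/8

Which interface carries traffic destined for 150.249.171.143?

Routes whose prefix contains 150.249.171.143:
  0.0.0.0/0 (default, matches everything) -> GigabitEthernet0/1
  148.0.0.0/6 (148.0.0.0 - 151.255.255.255) -> GigabitEthernet0/5
  150.240.0.0/12 (150.240.0.0 - 150.255.255.255) -> GigabitEthernet0/0
  150.249.128.0/18 (150.249.128.0 - 150.249.191.255) -> GigabitEthernet0/2
More-specific entries that do NOT match:
  150.249.170.128/28 (150.249.170.128 - 150.249.170.143) does not contain 150.249.171.143
  150.249.171.192/28 (150.249.171.192 - 150.249.171.207) does not contain 150.249.171.143
  150.249.171.0/25 (150.249.171.0 - 150.249.171.127) does not contain 150.249.171.143
  150.249.172.0/22 (150.249.172.0 - 150.249.175.255) does not contain 150.249.171.143
  150.249.160.0/21 (150.249.160.0 - 150.249.167.255) does not contain 150.249.171.143
  150.249.128.0/20 (150.249.128.0 - 150.249.143.255) does not contain 150.249.171.143
Longest matching prefix is /18 -> interface GigabitEthernet0/2.

GigabitEthernet0/2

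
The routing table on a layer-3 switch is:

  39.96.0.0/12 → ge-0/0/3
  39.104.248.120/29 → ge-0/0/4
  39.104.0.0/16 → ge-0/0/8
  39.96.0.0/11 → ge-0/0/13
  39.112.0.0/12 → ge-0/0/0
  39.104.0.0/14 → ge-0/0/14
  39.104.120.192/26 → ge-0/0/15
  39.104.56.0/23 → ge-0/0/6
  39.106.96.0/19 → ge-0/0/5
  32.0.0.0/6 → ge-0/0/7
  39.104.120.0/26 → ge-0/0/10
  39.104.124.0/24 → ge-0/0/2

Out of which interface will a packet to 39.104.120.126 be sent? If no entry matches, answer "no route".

ge-0/0/8

Routes whose prefix contains 39.104.120.126:
  39.96.0.0/11 (39.96.0.0 - 39.127.255.255) -> ge-0/0/13
  39.96.0.0/12 (39.96.0.0 - 39.111.255.255) -> ge-0/0/3
  39.104.0.0/14 (39.104.0.0 - 39.107.255.255) -> ge-0/0/14
  39.104.0.0/16 (39.104.0.0 - 39.104.255.255) -> ge-0/0/8
More-specific entries that do NOT match:
  39.104.248.120/29 (39.104.248.120 - 39.104.248.127) does not contain 39.104.120.126
  39.104.120.192/26 (39.104.120.192 - 39.104.120.255) does not contain 39.104.120.126
  39.104.120.0/26 (39.104.120.0 - 39.104.120.63) does not contain 39.104.120.126
  39.104.124.0/24 (39.104.124.0 - 39.104.124.255) does not contain 39.104.120.126
  39.104.56.0/23 (39.104.56.0 - 39.104.57.255) does not contain 39.104.120.126
  39.106.96.0/19 (39.106.96.0 - 39.106.127.255) does not contain 39.104.120.126
Longest matching prefix is /16 -> interface ge-0/0/8.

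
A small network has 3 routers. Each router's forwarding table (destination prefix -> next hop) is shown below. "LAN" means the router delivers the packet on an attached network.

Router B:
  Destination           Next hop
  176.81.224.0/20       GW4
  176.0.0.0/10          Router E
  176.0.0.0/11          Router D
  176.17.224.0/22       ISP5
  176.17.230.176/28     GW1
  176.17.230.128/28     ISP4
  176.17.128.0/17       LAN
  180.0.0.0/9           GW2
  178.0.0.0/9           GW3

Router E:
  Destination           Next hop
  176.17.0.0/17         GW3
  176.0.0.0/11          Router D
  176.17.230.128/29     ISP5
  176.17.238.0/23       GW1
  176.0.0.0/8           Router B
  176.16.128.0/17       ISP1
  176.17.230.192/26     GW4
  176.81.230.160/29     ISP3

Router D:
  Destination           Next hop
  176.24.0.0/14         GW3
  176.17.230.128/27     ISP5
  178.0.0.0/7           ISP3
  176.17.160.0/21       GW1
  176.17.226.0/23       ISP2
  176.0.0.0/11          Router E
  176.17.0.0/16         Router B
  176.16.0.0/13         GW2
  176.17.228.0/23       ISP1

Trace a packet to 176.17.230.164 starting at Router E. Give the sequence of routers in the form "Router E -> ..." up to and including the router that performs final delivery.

Router E -> Router D -> Router B

At Router E: longest match for 176.17.230.164 is 176.0.0.0/11 -> Router D
At Router D: longest match for 176.17.230.164 is 176.17.0.0/16 -> Router B
At Router B: longest match for 176.17.230.164 is 176.17.128.0/17 -> LAN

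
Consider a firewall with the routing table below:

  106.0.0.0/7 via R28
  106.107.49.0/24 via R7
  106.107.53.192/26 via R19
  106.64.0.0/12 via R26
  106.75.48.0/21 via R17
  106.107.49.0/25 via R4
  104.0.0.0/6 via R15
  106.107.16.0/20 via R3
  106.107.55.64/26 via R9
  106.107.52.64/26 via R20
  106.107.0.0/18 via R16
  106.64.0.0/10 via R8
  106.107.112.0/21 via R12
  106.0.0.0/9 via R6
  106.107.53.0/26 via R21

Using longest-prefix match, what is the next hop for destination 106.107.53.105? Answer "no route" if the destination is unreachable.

R16

Routes whose prefix contains 106.107.53.105:
  104.0.0.0/6 (104.0.0.0 - 107.255.255.255) -> R15
  106.0.0.0/7 (106.0.0.0 - 107.255.255.255) -> R28
  106.0.0.0/9 (106.0.0.0 - 106.127.255.255) -> R6
  106.64.0.0/10 (106.64.0.0 - 106.127.255.255) -> R8
  106.107.0.0/18 (106.107.0.0 - 106.107.63.255) -> R16
More-specific entries that do NOT match:
  106.107.53.192/26 (106.107.53.192 - 106.107.53.255) does not contain 106.107.53.105
  106.107.55.64/26 (106.107.55.64 - 106.107.55.127) does not contain 106.107.53.105
  106.107.52.64/26 (106.107.52.64 - 106.107.52.127) does not contain 106.107.53.105
  106.107.53.0/26 (106.107.53.0 - 106.107.53.63) does not contain 106.107.53.105
  106.107.49.0/25 (106.107.49.0 - 106.107.49.127) does not contain 106.107.53.105
  106.107.49.0/24 (106.107.49.0 - 106.107.49.255) does not contain 106.107.53.105
  106.75.48.0/21 (106.75.48.0 - 106.75.55.255) does not contain 106.107.53.105
  106.107.112.0/21 (106.107.112.0 - 106.107.119.255) does not contain 106.107.53.105
  106.107.16.0/20 (106.107.16.0 - 106.107.31.255) does not contain 106.107.53.105
Longest matching prefix is /18 -> next hop R16.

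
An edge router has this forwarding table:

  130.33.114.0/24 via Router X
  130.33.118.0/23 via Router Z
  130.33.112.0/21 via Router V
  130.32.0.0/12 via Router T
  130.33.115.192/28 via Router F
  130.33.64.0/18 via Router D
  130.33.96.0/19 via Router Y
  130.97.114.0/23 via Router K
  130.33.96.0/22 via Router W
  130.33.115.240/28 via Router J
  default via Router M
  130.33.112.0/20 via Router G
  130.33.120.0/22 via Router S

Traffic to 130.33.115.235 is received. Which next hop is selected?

Routes whose prefix contains 130.33.115.235:
  0.0.0.0/0 (default, matches everything) -> Router M
  130.32.0.0/12 (130.32.0.0 - 130.47.255.255) -> Router T
  130.33.64.0/18 (130.33.64.0 - 130.33.127.255) -> Router D
  130.33.96.0/19 (130.33.96.0 - 130.33.127.255) -> Router Y
  130.33.112.0/20 (130.33.112.0 - 130.33.127.255) -> Router G
  130.33.112.0/21 (130.33.112.0 - 130.33.119.255) -> Router V
More-specific entries that do NOT match:
  130.33.115.192/28 (130.33.115.192 - 130.33.115.207) does not contain 130.33.115.235
  130.33.115.240/28 (130.33.115.240 - 130.33.115.255) does not contain 130.33.115.235
  130.33.114.0/24 (130.33.114.0 - 130.33.114.255) does not contain 130.33.115.235
  130.33.118.0/23 (130.33.118.0 - 130.33.119.255) does not contain 130.33.115.235
  130.97.114.0/23 (130.97.114.0 - 130.97.115.255) does not contain 130.33.115.235
  130.33.96.0/22 (130.33.96.0 - 130.33.99.255) does not contain 130.33.115.235
  130.33.120.0/22 (130.33.120.0 - 130.33.123.255) does not contain 130.33.115.235
Longest matching prefix is /21 -> next hop Router V.

Router V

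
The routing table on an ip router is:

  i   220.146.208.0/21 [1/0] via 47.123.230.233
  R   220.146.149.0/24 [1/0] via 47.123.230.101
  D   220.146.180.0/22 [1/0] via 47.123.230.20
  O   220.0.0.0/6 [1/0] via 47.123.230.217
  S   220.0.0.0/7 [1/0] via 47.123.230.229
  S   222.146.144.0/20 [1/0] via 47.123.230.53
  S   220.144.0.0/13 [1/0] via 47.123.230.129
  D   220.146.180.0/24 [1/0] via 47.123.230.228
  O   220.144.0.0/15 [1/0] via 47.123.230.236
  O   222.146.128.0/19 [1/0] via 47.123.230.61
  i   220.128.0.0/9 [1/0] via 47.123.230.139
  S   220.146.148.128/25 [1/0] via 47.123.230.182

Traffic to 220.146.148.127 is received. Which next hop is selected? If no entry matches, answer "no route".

47.123.230.129

Routes whose prefix contains 220.146.148.127:
  220.0.0.0/6 (220.0.0.0 - 223.255.255.255) -> 47.123.230.217
  220.0.0.0/7 (220.0.0.0 - 221.255.255.255) -> 47.123.230.229
  220.128.0.0/9 (220.128.0.0 - 220.255.255.255) -> 47.123.230.139
  220.144.0.0/13 (220.144.0.0 - 220.151.255.255) -> 47.123.230.129
More-specific entries that do NOT match:
  220.146.148.128/25 (220.146.148.128 - 220.146.148.255) does not contain 220.146.148.127
  220.146.149.0/24 (220.146.149.0 - 220.146.149.255) does not contain 220.146.148.127
  220.146.180.0/24 (220.146.180.0 - 220.146.180.255) does not contain 220.146.148.127
  220.146.180.0/22 (220.146.180.0 - 220.146.183.255) does not contain 220.146.148.127
  220.146.208.0/21 (220.146.208.0 - 220.146.215.255) does not contain 220.146.148.127
  222.146.144.0/20 (222.146.144.0 - 222.146.159.255) does not contain 220.146.148.127
  222.146.128.0/19 (222.146.128.0 - 222.146.159.255) does not contain 220.146.148.127
  220.144.0.0/15 (220.144.0.0 - 220.145.255.255) does not contain 220.146.148.127
Longest matching prefix is /13 -> next hop 47.123.230.129.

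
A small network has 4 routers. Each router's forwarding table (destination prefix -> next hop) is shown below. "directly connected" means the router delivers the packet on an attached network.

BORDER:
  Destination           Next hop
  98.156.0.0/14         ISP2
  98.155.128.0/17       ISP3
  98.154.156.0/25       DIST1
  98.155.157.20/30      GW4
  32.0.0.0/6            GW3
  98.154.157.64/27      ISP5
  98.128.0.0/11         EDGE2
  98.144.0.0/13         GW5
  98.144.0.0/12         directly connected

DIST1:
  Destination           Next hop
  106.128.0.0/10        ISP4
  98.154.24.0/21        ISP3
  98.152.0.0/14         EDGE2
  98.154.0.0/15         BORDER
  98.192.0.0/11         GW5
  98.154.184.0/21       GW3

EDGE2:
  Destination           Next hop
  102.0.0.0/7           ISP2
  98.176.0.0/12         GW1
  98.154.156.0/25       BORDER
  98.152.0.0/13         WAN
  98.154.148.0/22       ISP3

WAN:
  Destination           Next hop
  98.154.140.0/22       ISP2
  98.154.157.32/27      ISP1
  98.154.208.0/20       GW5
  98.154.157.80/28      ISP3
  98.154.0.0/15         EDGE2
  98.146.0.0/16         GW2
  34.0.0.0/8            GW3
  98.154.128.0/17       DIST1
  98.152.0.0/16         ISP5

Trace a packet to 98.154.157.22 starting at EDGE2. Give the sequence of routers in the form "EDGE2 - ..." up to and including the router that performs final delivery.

EDGE2 - WAN - DIST1 - BORDER

At EDGE2: longest match for 98.154.157.22 is 98.152.0.0/13 -> WAN
At WAN: longest match for 98.154.157.22 is 98.154.128.0/17 -> DIST1
At DIST1: longest match for 98.154.157.22 is 98.154.0.0/15 -> BORDER
At BORDER: longest match for 98.154.157.22 is 98.144.0.0/12 -> directly connected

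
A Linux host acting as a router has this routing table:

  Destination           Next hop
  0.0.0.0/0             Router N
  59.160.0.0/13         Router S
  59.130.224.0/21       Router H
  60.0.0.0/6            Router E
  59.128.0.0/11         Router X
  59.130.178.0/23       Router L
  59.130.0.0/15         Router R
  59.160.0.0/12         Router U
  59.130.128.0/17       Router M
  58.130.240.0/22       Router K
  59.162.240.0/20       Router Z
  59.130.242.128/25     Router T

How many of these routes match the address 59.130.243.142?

Prefixes containing 59.130.243.142:
  0.0.0.0/0 (default, matches everything)
  59.128.0.0/11 (59.128.0.0 - 59.159.255.255)
  59.130.0.0/15 (59.130.0.0 - 59.131.255.255)
  59.130.128.0/17 (59.130.128.0 - 59.130.255.255)
Total matching entries: 4.

4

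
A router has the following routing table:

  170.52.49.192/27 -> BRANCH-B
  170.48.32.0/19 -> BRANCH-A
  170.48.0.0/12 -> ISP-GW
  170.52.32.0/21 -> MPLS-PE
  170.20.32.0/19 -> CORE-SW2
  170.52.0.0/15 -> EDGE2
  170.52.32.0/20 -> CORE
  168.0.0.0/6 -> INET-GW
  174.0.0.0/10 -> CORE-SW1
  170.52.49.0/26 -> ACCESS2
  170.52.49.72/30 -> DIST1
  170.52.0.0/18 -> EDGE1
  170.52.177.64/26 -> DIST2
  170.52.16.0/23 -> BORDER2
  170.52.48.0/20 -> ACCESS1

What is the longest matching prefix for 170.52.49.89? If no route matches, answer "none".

Entries matching 170.52.49.89:
  168.0.0.0/6 (168.0.0.0 - 171.255.255.255)
  170.48.0.0/12 (170.48.0.0 - 170.63.255.255)
  170.52.0.0/15 (170.52.0.0 - 170.53.255.255)
  170.52.0.0/18 (170.52.0.0 - 170.52.63.255)
  170.52.48.0/20 (170.52.48.0 - 170.52.63.255)
Most specific is 170.52.48.0/20.

170.52.48.0/20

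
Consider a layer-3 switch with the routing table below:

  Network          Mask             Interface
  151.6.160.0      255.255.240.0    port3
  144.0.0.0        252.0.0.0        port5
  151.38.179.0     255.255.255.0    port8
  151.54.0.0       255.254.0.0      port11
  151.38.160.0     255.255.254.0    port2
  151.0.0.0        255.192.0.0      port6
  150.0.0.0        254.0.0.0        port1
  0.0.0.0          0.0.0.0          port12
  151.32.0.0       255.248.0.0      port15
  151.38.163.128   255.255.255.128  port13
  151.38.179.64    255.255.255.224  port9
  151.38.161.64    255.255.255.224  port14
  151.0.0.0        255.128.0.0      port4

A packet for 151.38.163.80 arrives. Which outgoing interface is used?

Routes whose prefix contains 151.38.163.80:
  0.0.0.0/0 (default, matches everything) -> port12
  150.0.0.0/7 (150.0.0.0 - 151.255.255.255) -> port1
  151.0.0.0/9 (151.0.0.0 - 151.127.255.255) -> port4
  151.0.0.0/10 (151.0.0.0 - 151.63.255.255) -> port6
  151.32.0.0/13 (151.32.0.0 - 151.39.255.255) -> port15
More-specific entries that do NOT match:
  151.38.179.64/27 (151.38.179.64 - 151.38.179.95) does not contain 151.38.163.80
  151.38.161.64/27 (151.38.161.64 - 151.38.161.95) does not contain 151.38.163.80
  151.38.163.128/25 (151.38.163.128 - 151.38.163.255) does not contain 151.38.163.80
  151.38.179.0/24 (151.38.179.0 - 151.38.179.255) does not contain 151.38.163.80
  151.38.160.0/23 (151.38.160.0 - 151.38.161.255) does not contain 151.38.163.80
  151.6.160.0/20 (151.6.160.0 - 151.6.175.255) does not contain 151.38.163.80
  151.54.0.0/15 (151.54.0.0 - 151.55.255.255) does not contain 151.38.163.80
Longest matching prefix is /13 -> interface port15.

port15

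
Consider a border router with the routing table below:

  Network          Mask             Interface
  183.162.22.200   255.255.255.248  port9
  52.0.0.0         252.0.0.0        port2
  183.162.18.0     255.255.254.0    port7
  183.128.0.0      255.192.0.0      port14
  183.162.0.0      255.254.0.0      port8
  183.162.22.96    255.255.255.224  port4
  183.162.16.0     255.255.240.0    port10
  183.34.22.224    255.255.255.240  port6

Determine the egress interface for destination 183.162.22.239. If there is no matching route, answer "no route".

Routes whose prefix contains 183.162.22.239:
  183.128.0.0/10 (183.128.0.0 - 183.191.255.255) -> port14
  183.162.0.0/15 (183.162.0.0 - 183.163.255.255) -> port8
  183.162.16.0/20 (183.162.16.0 - 183.162.31.255) -> port10
More-specific entries that do NOT match:
  183.162.22.200/29 (183.162.22.200 - 183.162.22.207) does not contain 183.162.22.239
  183.34.22.224/28 (183.34.22.224 - 183.34.22.239) does not contain 183.162.22.239
  183.162.22.96/27 (183.162.22.96 - 183.162.22.127) does not contain 183.162.22.239
  183.162.18.0/23 (183.162.18.0 - 183.162.19.255) does not contain 183.162.22.239
Longest matching prefix is /20 -> interface port10.

port10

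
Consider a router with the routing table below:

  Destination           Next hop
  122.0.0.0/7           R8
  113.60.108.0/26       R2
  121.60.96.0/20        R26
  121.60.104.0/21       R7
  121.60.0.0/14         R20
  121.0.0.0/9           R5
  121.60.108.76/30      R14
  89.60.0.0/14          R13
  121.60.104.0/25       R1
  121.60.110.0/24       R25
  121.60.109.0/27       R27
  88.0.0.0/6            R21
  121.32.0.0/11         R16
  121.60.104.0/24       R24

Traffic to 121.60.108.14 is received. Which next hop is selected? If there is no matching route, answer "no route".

R7

Routes whose prefix contains 121.60.108.14:
  121.0.0.0/9 (121.0.0.0 - 121.127.255.255) -> R5
  121.32.0.0/11 (121.32.0.0 - 121.63.255.255) -> R16
  121.60.0.0/14 (121.60.0.0 - 121.63.255.255) -> R20
  121.60.96.0/20 (121.60.96.0 - 121.60.111.255) -> R26
  121.60.104.0/21 (121.60.104.0 - 121.60.111.255) -> R7
More-specific entries that do NOT match:
  121.60.108.76/30 (121.60.108.76 - 121.60.108.79) does not contain 121.60.108.14
  121.60.109.0/27 (121.60.109.0 - 121.60.109.31) does not contain 121.60.108.14
  113.60.108.0/26 (113.60.108.0 - 113.60.108.63) does not contain 121.60.108.14
  121.60.104.0/25 (121.60.104.0 - 121.60.104.127) does not contain 121.60.108.14
  121.60.110.0/24 (121.60.110.0 - 121.60.110.255) does not contain 121.60.108.14
  121.60.104.0/24 (121.60.104.0 - 121.60.104.255) does not contain 121.60.108.14
Longest matching prefix is /21 -> next hop R7.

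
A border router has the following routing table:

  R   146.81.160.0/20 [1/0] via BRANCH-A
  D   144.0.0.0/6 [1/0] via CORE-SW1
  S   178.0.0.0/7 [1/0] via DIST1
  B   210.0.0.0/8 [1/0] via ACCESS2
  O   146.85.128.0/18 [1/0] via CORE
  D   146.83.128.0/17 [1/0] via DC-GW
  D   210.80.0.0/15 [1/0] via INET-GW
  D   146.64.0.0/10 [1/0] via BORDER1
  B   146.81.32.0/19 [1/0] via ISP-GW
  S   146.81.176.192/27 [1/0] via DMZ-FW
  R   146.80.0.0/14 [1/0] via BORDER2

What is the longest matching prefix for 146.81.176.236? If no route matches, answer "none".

Entries matching 146.81.176.236:
  144.0.0.0/6 (144.0.0.0 - 147.255.255.255)
  146.64.0.0/10 (146.64.0.0 - 146.127.255.255)
  146.80.0.0/14 (146.80.0.0 - 146.83.255.255)
Most specific is 146.80.0.0/14.

146.80.0.0/14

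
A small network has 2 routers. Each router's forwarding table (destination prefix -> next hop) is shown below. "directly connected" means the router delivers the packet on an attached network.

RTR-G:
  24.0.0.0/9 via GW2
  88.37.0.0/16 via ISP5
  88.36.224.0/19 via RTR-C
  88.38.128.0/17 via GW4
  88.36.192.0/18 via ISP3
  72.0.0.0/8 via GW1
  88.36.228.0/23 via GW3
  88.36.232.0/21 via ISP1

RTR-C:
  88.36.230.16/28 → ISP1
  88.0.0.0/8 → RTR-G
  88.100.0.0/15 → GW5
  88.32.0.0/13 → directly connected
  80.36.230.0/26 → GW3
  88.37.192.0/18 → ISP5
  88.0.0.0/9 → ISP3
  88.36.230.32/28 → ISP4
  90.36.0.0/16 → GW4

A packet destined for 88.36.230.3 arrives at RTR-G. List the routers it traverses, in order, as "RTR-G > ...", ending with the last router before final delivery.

RTR-G > RTR-C

At RTR-G: longest match for 88.36.230.3 is 88.36.224.0/19 -> RTR-C
At RTR-C: longest match for 88.36.230.3 is 88.32.0.0/13 -> directly connected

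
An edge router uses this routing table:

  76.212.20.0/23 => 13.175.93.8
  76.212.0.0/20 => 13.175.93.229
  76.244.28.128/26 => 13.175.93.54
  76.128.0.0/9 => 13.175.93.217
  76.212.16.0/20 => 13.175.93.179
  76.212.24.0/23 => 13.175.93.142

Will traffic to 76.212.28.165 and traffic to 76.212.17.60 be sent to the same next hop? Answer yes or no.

yes

76.212.28.165: longest match 76.212.16.0/20 -> 13.175.93.179
76.212.17.60: longest match 76.212.16.0/20 -> 13.175.93.179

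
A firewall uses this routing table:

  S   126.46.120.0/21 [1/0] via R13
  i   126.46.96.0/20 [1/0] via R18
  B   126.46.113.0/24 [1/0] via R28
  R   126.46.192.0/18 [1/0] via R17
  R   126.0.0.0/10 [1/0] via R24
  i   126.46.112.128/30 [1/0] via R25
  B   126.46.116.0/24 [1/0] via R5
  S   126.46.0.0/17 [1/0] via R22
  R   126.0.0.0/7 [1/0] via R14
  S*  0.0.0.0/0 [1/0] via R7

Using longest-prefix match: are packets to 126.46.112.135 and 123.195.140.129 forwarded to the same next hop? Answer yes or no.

no

126.46.112.135: longest match 126.46.0.0/17 -> R22
123.195.140.129: longest match 0.0.0.0/0 -> R7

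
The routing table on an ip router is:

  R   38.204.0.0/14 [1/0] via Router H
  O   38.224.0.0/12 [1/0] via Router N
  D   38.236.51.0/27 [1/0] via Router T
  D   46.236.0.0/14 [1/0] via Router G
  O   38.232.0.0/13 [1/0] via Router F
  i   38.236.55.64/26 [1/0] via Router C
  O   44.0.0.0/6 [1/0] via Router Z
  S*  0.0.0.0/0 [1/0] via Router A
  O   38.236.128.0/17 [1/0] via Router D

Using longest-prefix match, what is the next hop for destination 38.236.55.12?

Routes whose prefix contains 38.236.55.12:
  0.0.0.0/0 (default, matches everything) -> Router A
  38.224.0.0/12 (38.224.0.0 - 38.239.255.255) -> Router N
  38.232.0.0/13 (38.232.0.0 - 38.239.255.255) -> Router F
More-specific entries that do NOT match:
  38.236.51.0/27 (38.236.51.0 - 38.236.51.31) does not contain 38.236.55.12
  38.236.55.64/26 (38.236.55.64 - 38.236.55.127) does not contain 38.236.55.12
  38.236.128.0/17 (38.236.128.0 - 38.236.255.255) does not contain 38.236.55.12
  38.204.0.0/14 (38.204.0.0 - 38.207.255.255) does not contain 38.236.55.12
  46.236.0.0/14 (46.236.0.0 - 46.239.255.255) does not contain 38.236.55.12
Longest matching prefix is /13 -> next hop Router F.

Router F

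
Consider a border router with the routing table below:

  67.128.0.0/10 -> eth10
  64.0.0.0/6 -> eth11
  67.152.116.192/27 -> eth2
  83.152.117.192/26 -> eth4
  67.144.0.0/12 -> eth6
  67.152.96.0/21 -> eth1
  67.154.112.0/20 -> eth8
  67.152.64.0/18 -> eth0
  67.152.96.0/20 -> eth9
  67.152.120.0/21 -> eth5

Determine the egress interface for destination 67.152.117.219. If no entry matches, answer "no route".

Routes whose prefix contains 67.152.117.219:
  64.0.0.0/6 (64.0.0.0 - 67.255.255.255) -> eth11
  67.128.0.0/10 (67.128.0.0 - 67.191.255.255) -> eth10
  67.144.0.0/12 (67.144.0.0 - 67.159.255.255) -> eth6
  67.152.64.0/18 (67.152.64.0 - 67.152.127.255) -> eth0
More-specific entries that do NOT match:
  67.152.116.192/27 (67.152.116.192 - 67.152.116.223) does not contain 67.152.117.219
  83.152.117.192/26 (83.152.117.192 - 83.152.117.255) does not contain 67.152.117.219
  67.152.96.0/21 (67.152.96.0 - 67.152.103.255) does not contain 67.152.117.219
  67.152.120.0/21 (67.152.120.0 - 67.152.127.255) does not contain 67.152.117.219
  67.154.112.0/20 (67.154.112.0 - 67.154.127.255) does not contain 67.152.117.219
  67.152.96.0/20 (67.152.96.0 - 67.152.111.255) does not contain 67.152.117.219
Longest matching prefix is /18 -> interface eth0.

eth0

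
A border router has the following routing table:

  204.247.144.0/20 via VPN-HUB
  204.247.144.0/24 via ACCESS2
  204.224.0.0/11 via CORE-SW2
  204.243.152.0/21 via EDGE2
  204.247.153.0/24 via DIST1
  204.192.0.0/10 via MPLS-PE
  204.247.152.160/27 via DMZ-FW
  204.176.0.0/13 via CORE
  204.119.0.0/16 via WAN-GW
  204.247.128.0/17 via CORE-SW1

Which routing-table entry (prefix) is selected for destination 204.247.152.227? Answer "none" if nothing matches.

Entries matching 204.247.152.227:
  204.192.0.0/10 (204.192.0.0 - 204.255.255.255)
  204.224.0.0/11 (204.224.0.0 - 204.255.255.255)
  204.247.128.0/17 (204.247.128.0 - 204.247.255.255)
  204.247.144.0/20 (204.247.144.0 - 204.247.159.255)
Most specific is 204.247.144.0/20.

204.247.144.0/20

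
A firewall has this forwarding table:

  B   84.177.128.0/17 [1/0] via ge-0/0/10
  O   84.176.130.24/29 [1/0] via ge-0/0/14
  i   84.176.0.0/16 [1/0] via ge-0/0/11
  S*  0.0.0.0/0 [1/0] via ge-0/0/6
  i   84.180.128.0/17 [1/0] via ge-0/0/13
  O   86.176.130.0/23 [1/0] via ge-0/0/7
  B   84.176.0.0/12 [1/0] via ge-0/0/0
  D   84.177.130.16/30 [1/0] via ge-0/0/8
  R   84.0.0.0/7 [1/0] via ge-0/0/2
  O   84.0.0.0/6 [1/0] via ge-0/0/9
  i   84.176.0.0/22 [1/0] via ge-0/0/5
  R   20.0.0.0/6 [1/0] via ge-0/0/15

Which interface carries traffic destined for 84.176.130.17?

ge-0/0/11

Routes whose prefix contains 84.176.130.17:
  0.0.0.0/0 (default, matches everything) -> ge-0/0/6
  84.0.0.0/6 (84.0.0.0 - 87.255.255.255) -> ge-0/0/9
  84.0.0.0/7 (84.0.0.0 - 85.255.255.255) -> ge-0/0/2
  84.176.0.0/12 (84.176.0.0 - 84.191.255.255) -> ge-0/0/0
  84.176.0.0/16 (84.176.0.0 - 84.176.255.255) -> ge-0/0/11
More-specific entries that do NOT match:
  84.177.130.16/30 (84.177.130.16 - 84.177.130.19) does not contain 84.176.130.17
  84.176.130.24/29 (84.176.130.24 - 84.176.130.31) does not contain 84.176.130.17
  86.176.130.0/23 (86.176.130.0 - 86.176.131.255) does not contain 84.176.130.17
  84.176.0.0/22 (84.176.0.0 - 84.176.3.255) does not contain 84.176.130.17
  84.177.128.0/17 (84.177.128.0 - 84.177.255.255) does not contain 84.176.130.17
  84.180.128.0/17 (84.180.128.0 - 84.180.255.255) does not contain 84.176.130.17
Longest matching prefix is /16 -> interface ge-0/0/11.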